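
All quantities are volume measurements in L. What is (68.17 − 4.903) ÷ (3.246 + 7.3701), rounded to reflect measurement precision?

68.17 − 4.903 = 63.267, limited to 2 d.p. → 4 s.f.; 3.246 + 7.3701 = 10.6161, limited to 3 d.p. → 5 s.f.
Carrying full precision, 63.267 ÷ 10.6161 = 5.9595331619…; keep min(4, 5) = 4 s.f.
Rounded to 4 significant figures: 5.960.

5.960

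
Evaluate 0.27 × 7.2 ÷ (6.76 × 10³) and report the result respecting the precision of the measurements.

0.27 × 7.2 ÷ (6.76 × 10³) = 0.000287573964497…
Multiplication/division keeps the fewest significant figures: 0.27 → 2 s.f., 7.2 → 2 s.f., 6.76 × 10³ → 3 s.f.; limit is 2.
Rounded to 2 significant figures: 2.9 × 10⁻⁴.

2.9 × 10⁻⁴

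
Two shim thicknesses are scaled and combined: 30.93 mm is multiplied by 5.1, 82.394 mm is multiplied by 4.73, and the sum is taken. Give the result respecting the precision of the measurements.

30.93 × 5.1 = 157.743 → 1.6 × 10^2 mm (2 s.f., last digit at the 10^1 place).
82.394 × 4.73 = 389.72362 → 390. mm (3 s.f., last digit at the 10^0 place).
Sum: 547.46662 mm; keep the coarser place, 10^1.
Result: 5.5 × 10^2 mm.

5.5 × 10^2 mm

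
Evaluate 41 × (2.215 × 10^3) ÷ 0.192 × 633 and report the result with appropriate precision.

3.0 × 10^8

41 × (2.215 × 10^3) ÷ 0.192 × 633 = 299405703.125
Multiplication/division keeps the fewest significant figures: 41 → 2 s.f., 2.215 × 10^3 → 4 s.f., 0.192 → 3 s.f., 633 → 3 s.f.; limit is 2.
Rounded to 2 significant figures: 3.0 × 10^8.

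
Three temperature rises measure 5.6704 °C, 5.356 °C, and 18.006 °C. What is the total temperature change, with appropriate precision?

29.032 °C

5.6704 °C + 5.356 °C + 18.006 °C = 29.0324 °C.
Addition/subtraction keeps the fewest decimal places: 5.6704 → 4 decimal places, 5.356 → 3 decimal places, 18.006 → 3 decimal places; limit is 3.
Rounded to 3 decimal places: 29.032 °C.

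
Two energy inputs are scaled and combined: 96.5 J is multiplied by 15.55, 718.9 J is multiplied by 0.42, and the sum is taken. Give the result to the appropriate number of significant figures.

96.5 × 15.55 = 1500.575 → 1.50 × 10^3 J (3 s.f., last digit at the 10^1 place).
718.9 × 0.42 = 301.938 → 3.0 × 10^2 J (2 s.f., last digit at the 10^1 place).
Sum: 1802.513 J; keep the coarser place, 10^1.
Result: 1.80 × 10^3 J.

1.80 × 10^3 J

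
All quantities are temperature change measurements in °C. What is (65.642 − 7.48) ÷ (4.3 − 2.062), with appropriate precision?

65.642 − 7.48 = 58.162, limited to 2 d.p. → 4 s.f.; 4.3 − 2.062 = 2.238, limited to 1 d.p. → 2 s.f.
Carrying full precision, 58.162 ÷ 2.238 = 25.9883824844…; keep min(4, 2) = 2 s.f.
Rounded to 2 significant figures: 26.

26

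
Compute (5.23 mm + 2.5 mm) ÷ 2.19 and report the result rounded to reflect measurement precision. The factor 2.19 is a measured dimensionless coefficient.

5.23 mm + 2.5 mm = 7.73 mm; the sum is limited to 1 decimal place (2 s.f.).
Carrying full precision, 7.73 ÷ 2.19 = 3.5296803653… mm; 2.19 has 3 s.f., so the result keeps min(2, 3) = 2 s.f.
Rounded to 2 significant figures: 3.5 mm.

3.5 mm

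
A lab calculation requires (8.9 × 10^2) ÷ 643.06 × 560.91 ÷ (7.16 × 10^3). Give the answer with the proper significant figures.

(8.9 × 10^2) ÷ 643.06 × 560.91 ÷ (7.16 × 10^3) = 0.108422313738…
Multiplication/division keeps the fewest significant figures: 8.9 × 10^2 → 2 s.f., 643.06 → 5 s.f., 560.91 → 5 s.f., 7.16 × 10^3 → 3 s.f.; limit is 2.
Rounded to 2 significant figures: 0.11.

0.11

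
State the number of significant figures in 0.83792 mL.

0.83792: leading zeros are not significant.

5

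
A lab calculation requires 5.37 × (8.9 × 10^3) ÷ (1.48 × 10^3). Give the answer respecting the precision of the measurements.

5.37 × (8.9 × 10^3) ÷ (1.48 × 10^3) = 32.2925675676…
Multiplication/division keeps the fewest significant figures: 5.37 → 3 s.f., 8.9 × 10^3 → 2 s.f., 1.48 × 10^3 → 3 s.f.; limit is 2.
Rounded to 2 significant figures: 32.

32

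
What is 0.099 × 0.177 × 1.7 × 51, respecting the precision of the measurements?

0.099 × 0.177 × 1.7 × 51 = 1.5192441
Multiplication/division keeps the fewest significant figures: 0.099 → 2 s.f., 0.177 → 3 s.f., 1.7 → 2 s.f., 51 → 2 s.f.; limit is 2.
Rounded to 2 significant figures: 1.5.

1.5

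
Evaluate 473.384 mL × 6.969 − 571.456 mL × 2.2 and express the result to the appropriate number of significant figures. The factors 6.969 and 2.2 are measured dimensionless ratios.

473.384 × 6.969 = 3299.013096 → 3299 mL (4 s.f., last digit at the 10^0 place).
571.456 × 2.2 = 1257.2032 → 1.3 × 10^3 mL (2 s.f., last digit at the 10^2 place).
Difference: 2041.809896 mL; keep the coarser place, 10^2.
Result: 2.0 × 10^3 mL.

2.0 × 10^3 mL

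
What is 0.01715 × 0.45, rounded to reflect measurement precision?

0.0077

0.01715 × 0.45 = 0.0077175
Multiplication/division keeps the fewest significant figures: 0.01715 → 4 s.f., 0.45 → 2 s.f.; limit is 2.
Rounded to 2 significant figures: 0.0077.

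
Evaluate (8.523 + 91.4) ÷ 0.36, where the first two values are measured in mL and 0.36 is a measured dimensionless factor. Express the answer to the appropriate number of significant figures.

8.523 mL + 91.4 mL = 99.923 mL; the sum is limited to 1 decimal place (3 s.f.).
Carrying full precision, 99.923 ÷ 0.36 = 277.563888889… mL; 0.36 has 2 s.f., so the result keeps min(3, 2) = 2 s.f.
Rounded to 2 significant figures: 2.8 × 10² mL.

2.8 × 10² mL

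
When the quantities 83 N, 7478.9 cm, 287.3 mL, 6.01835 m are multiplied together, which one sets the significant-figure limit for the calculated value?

83 N → 2 s.f.; 7478.9 cm → 5 s.f.; 287.3 mL → 4 s.f.; 6.01835 m → 6 s.f.
The fewest is 2 significant figures, from 83 N.

83 N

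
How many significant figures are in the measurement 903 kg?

903: zeros between nonzero digits are significant.

3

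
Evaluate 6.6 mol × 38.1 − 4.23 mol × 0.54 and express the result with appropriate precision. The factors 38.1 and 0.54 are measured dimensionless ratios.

6.6 × 38.1 = 251.46 → 2.5 × 10^2 mol (2 s.f., last digit at the 10^1 place).
4.23 × 0.54 = 2.2842 → 2.3 mol (2 s.f., last digit at the 10^-1 place).
Difference: 249.1758 mol; keep the coarser place, 10^1.
Result: 2.5 × 10^2 mol.

2.5 × 10^2 mol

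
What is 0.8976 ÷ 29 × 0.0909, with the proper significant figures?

0.8976 ÷ 29 × 0.0909 = 0.00281351172414…
Multiplication/division keeps the fewest significant figures: 0.8976 → 4 s.f., 29 → 2 s.f., 0.0909 → 3 s.f.; limit is 2.
Rounded to 2 significant figures: 0.0028.

0.0028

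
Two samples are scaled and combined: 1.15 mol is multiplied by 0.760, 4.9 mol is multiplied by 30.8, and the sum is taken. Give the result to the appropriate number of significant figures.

1.15 × 0.760 = 0.874 → 0.874 mol (3 s.f., last digit at the 10^-3 place).
4.9 × 30.8 = 150.92 → 1.5 × 10^2 mol (2 s.f., last digit at the 10^1 place).
Sum: 151.794 mol; keep the coarser place, 10^1.
Result: 1.5 × 10^2 mol.

1.5 × 10^2 mol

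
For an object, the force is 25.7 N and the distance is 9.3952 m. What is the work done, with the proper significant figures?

241 J

work done = 25.7 N × 9.3952 m = 241.45664 J.
25.7 has 3 significant figures; 9.3952 has 5.
Division/multiplication keeps the fewest: 3 significant figures.
Rounded: 241 J.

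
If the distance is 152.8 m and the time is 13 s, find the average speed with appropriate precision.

12 m/s

average speed = 152.8 m ÷ 13 s = 11.7538461538… m/s.
152.8 has 4 significant figures; 13 has 2.
Division/multiplication keeps the fewest: 2 significant figures.
Rounded: 12 m/s.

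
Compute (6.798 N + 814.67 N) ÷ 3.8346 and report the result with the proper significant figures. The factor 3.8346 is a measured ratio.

6.798 N + 814.67 N = 821.468 N; the sum is limited to 2 decimal places (5 s.f.).
Carrying full precision, 821.468 ÷ 3.8346 = 214.225212538… N; 3.8346 has 5 s.f., so the result keeps min(5, 5) = 5 s.f.
Rounded to 5 significant figures: 214.23 N.

214.23 N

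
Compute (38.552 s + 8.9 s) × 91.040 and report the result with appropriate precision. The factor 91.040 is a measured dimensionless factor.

38.552 s + 8.9 s = 47.452 s; the sum is limited to 1 decimal place (3 s.f.).
Carrying full precision, 47.452 × 91.040 = 4320.03008 s; 91.040 has 5 s.f., so the result keeps min(3, 5) = 3 s.f.
Rounded to 3 significant figures: 4.32 × 10^3 s.

4.32 × 10^3 s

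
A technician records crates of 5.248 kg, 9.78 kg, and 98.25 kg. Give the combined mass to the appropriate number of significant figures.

5.248 kg + 9.78 kg + 98.25 kg = 113.278 kg.
Addition/subtraction keeps the fewest decimal places: 5.248 → 3 decimal places, 9.78 → 2 decimal places, 98.25 → 2 decimal places; limit is 2.
Rounded to 2 decimal places: 113.28 kg.

113.28 kg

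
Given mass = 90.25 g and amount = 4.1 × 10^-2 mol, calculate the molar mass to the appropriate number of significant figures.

2.2 × 10^3 g/mol

molar mass = 90.25 g ÷ 4.1 × 10^-2 mol = 2201.2195122… g/mol.
90.25 has 4 significant figures; 4.1 × 10^-2 has 2.
Division/multiplication keeps the fewest: 2 significant figures.
Rounded: 2.2 × 10^3 g/mol.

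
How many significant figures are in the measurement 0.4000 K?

0.4000: leading zeros are not significant; trailing zeros after a decimal point are significant.

4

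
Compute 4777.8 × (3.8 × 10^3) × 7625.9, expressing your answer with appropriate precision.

1.4 × 10^11

4777.8 × (3.8 × 10^3) × 7625.9 = 1.38453095076 × 10^11
Multiplication/division keeps the fewest significant figures: 4777.8 → 5 s.f., 3.8 × 10^3 → 2 s.f., 7625.9 → 5 s.f.; limit is 2.
Rounded to 2 significant figures: 1.4 × 10^11.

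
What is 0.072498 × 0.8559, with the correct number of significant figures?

0.06205

0.072498 × 0.8559 = 0.0620510382
Multiplication/division keeps the fewest significant figures: 0.072498 → 5 s.f., 0.8559 → 4 s.f.; limit is 4.
Rounded to 4 significant figures: 0.06205.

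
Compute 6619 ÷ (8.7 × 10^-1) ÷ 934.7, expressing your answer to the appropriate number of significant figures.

8.1

6619 ÷ (8.7 × 10^-1) ÷ 934.7 = 8.13955919227…
Multiplication/division keeps the fewest significant figures: 6619 → 4 s.f., 8.7 × 10^-1 → 2 s.f., 934.7 → 4 s.f.; limit is 2.
Rounded to 2 significant figures: 8.1.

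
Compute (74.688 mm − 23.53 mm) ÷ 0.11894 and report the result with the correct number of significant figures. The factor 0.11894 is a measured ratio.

74.688 mm − 23.53 mm = 51.158 mm; the difference is limited to 2 decimal places (4 s.f.).
Carrying full precision, 51.158 ÷ 0.11894 = 430.116024886… mm; 0.11894 has 5 s.f., so the result keeps min(4, 5) = 4 s.f.
Rounded to 4 significant figures: 430.1 mm.

430.1 mm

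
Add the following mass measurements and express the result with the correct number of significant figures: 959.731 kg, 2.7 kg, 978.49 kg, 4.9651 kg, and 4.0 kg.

1949.9 kg

959.731 kg + 2.7 kg + 978.49 kg + 4.9651 kg + 4.0 kg = 1949.8861 kg.
Addition/subtraction keeps the fewest decimal places: 959.731 → 3 decimal places, 2.7 → 1 decimal place, 978.49 → 2 decimal places, 4.9651 → 4 decimal places, 4.0 → 1 decimal place; limit is 1.
Rounded to 1 decimal place: 1949.9 kg.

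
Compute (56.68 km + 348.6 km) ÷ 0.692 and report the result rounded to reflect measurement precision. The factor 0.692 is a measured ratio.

56.68 km + 348.6 km = 405.28 km; the sum is limited to 1 decimal place (4 s.f.).
Carrying full precision, 405.28 ÷ 0.692 = 585.664739884… km; 0.692 has 3 s.f., so the result keeps min(4, 3) = 3 s.f.
Rounded to 3 significant figures: 586 km.

586 km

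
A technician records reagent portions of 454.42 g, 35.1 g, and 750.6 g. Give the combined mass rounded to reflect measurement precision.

454.42 g + 35.1 g + 750.6 g = 1240.12 g.
Addition/subtraction keeps the fewest decimal places: 454.42 → 2 decimal places, 35.1 → 1 decimal place, 750.6 → 1 decimal place; limit is 1.
Rounded to 1 decimal place: 1240.1 g.

1240.1 g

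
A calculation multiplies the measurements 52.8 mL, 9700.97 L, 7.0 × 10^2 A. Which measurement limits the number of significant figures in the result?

52.8 mL → 3 s.f.; 9700.97 L → 6 s.f.; 7.0 × 10^2 A → 2 s.f.
The fewest is 2 significant figures, from 7.0 × 10^2 A.

7.0 × 10^2 A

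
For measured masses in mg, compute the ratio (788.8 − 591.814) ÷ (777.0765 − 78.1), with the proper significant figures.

788.8 − 591.814 = 196.986, limited to 1 d.p. → 4 s.f.; 777.0765 − 78.1 = 698.9765, limited to 1 d.p. → 4 s.f.
Carrying full precision, 196.986 ÷ 698.9765 = 0.281820633455…; keep min(4, 4) = 4 s.f.
Rounded to 4 significant figures: 0.2818.

0.2818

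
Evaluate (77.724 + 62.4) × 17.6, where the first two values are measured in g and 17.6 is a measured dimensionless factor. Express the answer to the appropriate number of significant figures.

77.724 g + 62.4 g = 140.124 g; the sum is limited to 1 decimal place (4 s.f.).
Carrying full precision, 140.124 × 17.6 = 2466.1824 g; 17.6 has 3 s.f., so the result keeps min(4, 3) = 3 s.f.
Rounded to 3 significant figures: 2.47 × 10^3 g.

2.47 × 10^3 g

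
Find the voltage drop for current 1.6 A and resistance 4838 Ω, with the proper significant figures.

7.7 × 10^3 V

voltage drop = 1.6 A × 4838 Ω = 7740.8 V.
1.6 has 2 significant figures; 4838 has 4.
Division/multiplication keeps the fewest: 2 significant figures.
Rounded: 7.7 × 10^3 V.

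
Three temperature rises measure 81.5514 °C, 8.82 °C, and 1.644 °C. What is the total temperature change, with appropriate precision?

92.02 °C

81.5514 °C + 8.82 °C + 1.644 °C = 92.0154 °C.
Addition/subtraction keeps the fewest decimal places: 81.5514 → 4 decimal places, 8.82 → 2 decimal places, 1.644 → 3 decimal places; limit is 2.
Rounded to 2 decimal places: 92.02 °C.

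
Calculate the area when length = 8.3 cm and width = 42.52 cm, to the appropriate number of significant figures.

3.5 × 10² cm²

area = 8.3 cm × 42.52 cm = 352.916 cm².
8.3 has 2 significant figures; 42.52 has 4.
Division/multiplication keeps the fewest: 2 significant figures.
Rounded: 3.5 × 10² cm².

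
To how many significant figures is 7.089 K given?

7.089: zeros between nonzero digits are significant.

4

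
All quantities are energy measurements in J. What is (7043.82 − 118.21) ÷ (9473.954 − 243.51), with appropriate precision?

0.750301

7043.82 − 118.21 = 6925.61, limited to 2 d.p. → 6 s.f.; 9473.954 − 243.51 = 9230.444, limited to 2 d.p. → 6 s.f.
Carrying full precision, 6925.61 ÷ 9230.444 = 0.750300852267…; keep min(6, 6) = 6 s.f.
Rounded to 6 significant figures: 0.750301.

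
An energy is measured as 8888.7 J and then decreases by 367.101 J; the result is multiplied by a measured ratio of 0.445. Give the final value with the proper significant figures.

3.79 × 10³ J

8888.7 J − 367.101 J = 8521.599 J; the difference is limited to 1 decimal place (5 s.f.).
Carrying full precision, 8521.599 × 0.445 = 3792.111555 J; 0.445 has 3 s.f., so the result keeps min(5, 3) = 3 s.f.
Rounded to 3 significant figures: 3.79 × 10³ J.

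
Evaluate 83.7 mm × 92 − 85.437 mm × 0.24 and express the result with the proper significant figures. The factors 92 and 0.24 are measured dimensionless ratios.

7.7 × 10^3 mm

83.7 × 92 = 7700.4 → 7.7 × 10^3 mm (2 s.f., last digit at the 10^2 place).
85.437 × 0.24 = 20.50488 → 21 mm (2 s.f., last digit at the 10^0 place).
Difference: 7679.89512 mm; keep the coarser place, 10^2.
Result: 7.7 × 10^3 mm.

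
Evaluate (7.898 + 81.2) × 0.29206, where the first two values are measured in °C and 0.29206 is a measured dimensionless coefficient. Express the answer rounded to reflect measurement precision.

26.0 °C

7.898 °C + 81.2 °C = 89.098 °C; the sum is limited to 1 decimal place (3 s.f.).
Carrying full precision, 89.098 × 0.29206 = 26.02196188 °C; 0.29206 has 5 s.f., so the result keeps min(3, 5) = 3 s.f.
Rounded to 3 significant figures: 26.0 °C.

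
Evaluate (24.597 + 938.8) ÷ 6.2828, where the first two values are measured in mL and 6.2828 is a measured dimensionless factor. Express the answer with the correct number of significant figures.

153.3 mL

24.597 mL + 938.8 mL = 963.397 mL; the sum is limited to 1 decimal place (4 s.f.).
Carrying full precision, 963.397 ÷ 6.2828 = 153.338797988… mL; 6.2828 has 5 s.f., so the result keeps min(4, 5) = 4 s.f.
Rounded to 4 significant figures: 153.3 mL.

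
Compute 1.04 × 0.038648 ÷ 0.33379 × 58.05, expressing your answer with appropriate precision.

1.04 × 0.038648 ÷ 0.33379 × 58.05 = 6.9901946014…
Multiplication/division keeps the fewest significant figures: 1.04 → 3 s.f., 0.038648 → 5 s.f., 0.33379 → 5 s.f., 58.05 → 4 s.f.; limit is 3.
Rounded to 3 significant figures: 6.99.

6.99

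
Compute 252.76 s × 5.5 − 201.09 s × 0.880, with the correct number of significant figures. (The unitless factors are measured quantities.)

1.2 × 10³ s

252.76 × 5.5 = 1390.18 → 1.4 × 10³ s (2 s.f., last digit at the 10^2 place).
201.09 × 0.880 = 176.9592 → 1.77 × 10² s (3 s.f., last digit at the 10^0 place).
Difference: 1213.2208 s; keep the coarser place, 10^2.
Result: 1.2 × 10³ s.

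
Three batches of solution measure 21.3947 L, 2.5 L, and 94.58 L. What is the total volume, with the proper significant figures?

21.3947 L + 2.5 L + 94.58 L = 118.4747 L.
Addition/subtraction keeps the fewest decimal places: 21.3947 → 4 decimal places, 2.5 → 1 decimal place, 94.58 → 2 decimal places; limit is 1.
Rounded to 1 decimal place: 118.5 L.

118.5 L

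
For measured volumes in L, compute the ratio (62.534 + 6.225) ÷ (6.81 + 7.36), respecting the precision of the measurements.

62.534 + 6.225 = 68.759, limited to 3 d.p. → 5 s.f.; 6.81 + 7.36 = 14.17, limited to 2 d.p. → 4 s.f.
Carrying full precision, 68.759 ÷ 14.17 = 4.85243472124…; keep min(5, 4) = 4 s.f.
Rounded to 4 significant figures: 4.852.

4.852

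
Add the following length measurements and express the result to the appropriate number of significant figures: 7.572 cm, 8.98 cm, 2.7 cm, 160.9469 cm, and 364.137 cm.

7.572 cm + 8.98 cm + 2.7 cm + 160.9469 cm + 364.137 cm = 544.3359 cm.
Addition/subtraction keeps the fewest decimal places: 7.572 → 3 decimal places, 8.98 → 2 decimal places, 2.7 → 1 decimal place, 160.9469 → 4 decimal places, 364.137 → 3 decimal places; limit is 1.
Rounded to 1 decimal place: 544.3 cm.

544.3 cm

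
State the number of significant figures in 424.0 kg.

4

424.0: trailing zeros after a decimal point are significant.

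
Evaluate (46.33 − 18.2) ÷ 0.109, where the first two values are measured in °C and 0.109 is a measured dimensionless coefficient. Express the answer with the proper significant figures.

258 °C

46.33 °C − 18.2 °C = 28.13 °C; the difference is limited to 1 decimal place (3 s.f.).
Carrying full precision, 28.13 ÷ 0.109 = 258.073394495… °C; 0.109 has 3 s.f., so the result keeps min(3, 3) = 3 s.f.
Rounded to 3 significant figures: 258 °C.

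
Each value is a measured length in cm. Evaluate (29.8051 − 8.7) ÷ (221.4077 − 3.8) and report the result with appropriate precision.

0.0970

29.8051 − 8.7 = 21.1051, limited to 1 d.p. → 3 s.f.; 221.4077 − 3.8 = 217.6077, limited to 1 d.p. → 4 s.f.
Carrying full precision, 21.1051 ÷ 217.6077 = 0.0969869172828…; keep min(3, 4) = 3 s.f.
Rounded to 3 significant figures: 0.0970.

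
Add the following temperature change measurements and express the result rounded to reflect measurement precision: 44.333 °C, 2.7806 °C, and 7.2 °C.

54.3 °C

44.333 °C + 2.7806 °C + 7.2 °C = 54.3136 °C.
Addition/subtraction keeps the fewest decimal places: 44.333 → 3 decimal places, 2.7806 → 4 decimal places, 7.2 → 1 decimal place; limit is 1.
Rounded to 1 decimal place: 54.3 °C.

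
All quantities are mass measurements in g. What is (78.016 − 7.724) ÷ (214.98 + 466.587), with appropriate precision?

78.016 − 7.724 = 70.292, limited to 3 d.p. → 5 s.f.; 214.98 + 466.587 = 681.567, limited to 2 d.p. → 5 s.f.
Carrying full precision, 70.292 ÷ 681.567 = 0.103132927504…; keep min(5, 5) = 5 s.f.
Rounded to 5 significant figures: 0.10313.

0.10313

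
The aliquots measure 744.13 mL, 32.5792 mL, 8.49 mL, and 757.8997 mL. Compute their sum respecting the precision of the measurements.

744.13 mL + 32.5792 mL + 8.49 mL + 757.8997 mL = 1543.0989 mL.
Addition/subtraction keeps the fewest decimal places: 744.13 → 2 decimal places, 32.5792 → 4 decimal places, 8.49 → 2 decimal places, 757.8997 → 4 decimal places; limit is 2.
Rounded to 2 decimal places: 1543.10 mL.

1543.10 mL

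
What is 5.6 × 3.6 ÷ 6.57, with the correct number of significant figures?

5.6 × 3.6 ÷ 6.57 = 3.06849315068…
Multiplication/division keeps the fewest significant figures: 5.6 → 2 s.f., 3.6 → 2 s.f., 6.57 → 3 s.f.; limit is 2.
Rounded to 2 significant figures: 3.1.

3.1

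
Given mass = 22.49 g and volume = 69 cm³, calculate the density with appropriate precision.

3.3 × 10⁻¹ g/cm³

density = 22.49 g ÷ 69 cm³ = 0.325942028986… g/cm³.
22.49 has 4 significant figures; 69 has 2.
Division/multiplication keeps the fewest: 2 significant figures.
Rounded: 3.3 × 10⁻¹ g/cm³.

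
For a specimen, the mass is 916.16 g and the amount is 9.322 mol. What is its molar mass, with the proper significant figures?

molar mass = 916.16 g ÷ 9.322 mol = 98.2793391976… g/mol.
916.16 has 5 significant figures; 9.322 has 4.
Division/multiplication keeps the fewest: 4 significant figures.
Rounded: 98.28 g/mol.

98.28 g/mol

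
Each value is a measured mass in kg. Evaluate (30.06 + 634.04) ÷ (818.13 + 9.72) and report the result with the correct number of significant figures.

30.06 + 634.04 = 664.10, limited to 2 d.p. → 5 s.f.; 818.13 + 9.72 = 827.85, limited to 2 d.p. → 5 s.f.
Carrying full precision, 664.10 ÷ 827.85 = 0.802198465906…; keep min(5, 5) = 5 s.f.
Rounded to 5 significant figures: 0.80220.

0.80220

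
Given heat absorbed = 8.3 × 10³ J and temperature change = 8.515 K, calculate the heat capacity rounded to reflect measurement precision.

9.7 × 10² J/K

heat capacity = 8.3 × 10³ J ÷ 8.515 K = 974.750440399… J/K.
8.3 × 10³ has 2 significant figures; 8.515 has 4.
Division/multiplication keeps the fewest: 2 significant figures.
Rounded: 9.7 × 10² J/K.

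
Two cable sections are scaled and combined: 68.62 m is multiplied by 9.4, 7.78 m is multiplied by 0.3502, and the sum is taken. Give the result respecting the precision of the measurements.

68.62 × 9.4 = 645.028 → 6.5 × 10^2 m (2 s.f., last digit at the 10^1 place).
7.78 × 0.3502 = 2.724556 → 2.72 m (3 s.f., last digit at the 10^-2 place).
Sum: 647.752556 m; keep the coarser place, 10^1.
Result: 6.5 × 10^2 m.

6.5 × 10^2 m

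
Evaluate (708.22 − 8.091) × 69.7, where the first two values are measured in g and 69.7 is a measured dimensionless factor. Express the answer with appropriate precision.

708.22 g − 8.091 g = 700.129 g; the difference is limited to 2 decimal places (5 s.f.).
Carrying full precision, 700.129 × 69.7 = 48798.9913 g; 69.7 has 3 s.f., so the result keeps min(5, 3) = 3 s.f.
Rounded to 3 significant figures: 4.88 × 10⁴ g.

4.88 × 10⁴ g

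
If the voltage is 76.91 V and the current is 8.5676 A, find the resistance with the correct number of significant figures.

8.977 Ω

resistance = 76.91 V ÷ 8.5676 A = 8.97684298987… Ω.
76.91 has 4 significant figures; 8.5676 has 5.
Division/multiplication keeps the fewest: 4 significant figures.
Rounded: 8.977 Ω.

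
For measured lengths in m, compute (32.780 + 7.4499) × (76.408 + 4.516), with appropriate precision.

32.780 + 7.4499 = 40.2299, limited to 3 d.p. → 5 s.f.; 76.408 + 4.516 = 80.924, limited to 3 d.p. → 5 s.f.
Carrying full precision, 40.2299 × 80.924 = 3255.5644276; keep min(5, 5) = 5 s.f.
Rounded to 5 significant figures: 3.2556 × 10^3 m².

3.2556 × 10^3 m²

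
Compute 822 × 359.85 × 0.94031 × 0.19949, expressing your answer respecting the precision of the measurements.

822 × 359.85 × 0.94031 × 0.19949 = 55486.267292…
Multiplication/division keeps the fewest significant figures: 822 → 3 s.f., 359.85 → 5 s.f., 0.94031 → 5 s.f., 0.19949 → 5 s.f.; limit is 3.
Rounded to 3 significant figures: 5.55 × 10^4.

5.55 × 10^4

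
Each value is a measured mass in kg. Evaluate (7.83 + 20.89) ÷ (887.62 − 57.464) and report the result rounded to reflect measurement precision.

7.83 + 20.89 = 28.72, limited to 2 d.p. → 4 s.f.; 887.62 − 57.464 = 830.156, limited to 2 d.p. → 5 s.f.
Carrying full precision, 28.72 ÷ 830.156 = 0.0345959072753…; keep min(4, 5) = 4 s.f.
Rounded to 4 significant figures: 0.03460.

0.03460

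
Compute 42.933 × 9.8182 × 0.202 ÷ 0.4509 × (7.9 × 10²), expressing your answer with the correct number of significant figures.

1.5 × 10⁵

42.933 × 9.8182 × 0.202 ÷ 0.4509 × (7.9 × 10²) = 149183.687044…
Multiplication/division keeps the fewest significant figures: 42.933 → 5 s.f., 9.8182 → 5 s.f., 0.202 → 3 s.f., 0.4509 → 4 s.f., 7.9 × 10² → 2 s.f.; limit is 2.
Rounded to 2 significant figures: 1.5 × 10⁵.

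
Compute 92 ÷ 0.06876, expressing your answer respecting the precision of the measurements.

1.3 × 10^3

92 ÷ 0.06876 = 1337.98720186…
Multiplication/division keeps the fewest significant figures: 92 → 2 s.f., 0.06876 → 4 s.f.; limit is 2.
Rounded to 2 significant figures: 1.3 × 10^3.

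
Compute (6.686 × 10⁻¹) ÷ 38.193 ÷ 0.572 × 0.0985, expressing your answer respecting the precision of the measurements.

(6.686 × 10⁻¹) ÷ 38.193 ÷ 0.572 × 0.0985 = 0.00301455214856…
Multiplication/division keeps the fewest significant figures: 6.686 × 10⁻¹ → 4 s.f., 38.193 → 5 s.f., 0.572 → 3 s.f., 0.0985 → 3 s.f.; limit is 3.
Rounded to 3 significant figures: 0.00301.

0.00301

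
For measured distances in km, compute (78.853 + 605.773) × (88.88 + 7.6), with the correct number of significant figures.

6.61 × 10⁴ km²

78.853 + 605.773 = 684.626, limited to 3 d.p. → 6 s.f.; 88.88 + 7.6 = 96.48, limited to 1 d.p. → 3 s.f.
Carrying full precision, 684.626 × 96.48 = 66052.71648; keep min(6, 3) = 3 s.f.
Rounded to 3 significant figures: 6.61 × 10⁴ km².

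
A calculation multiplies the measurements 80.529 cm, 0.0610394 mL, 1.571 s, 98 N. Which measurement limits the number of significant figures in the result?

80.529 cm → 5 s.f.; 0.0610394 mL → 6 s.f.; 1.571 s → 4 s.f.; 98 N → 2 s.f.
The fewest is 2 significant figures, from 98 N.

98 N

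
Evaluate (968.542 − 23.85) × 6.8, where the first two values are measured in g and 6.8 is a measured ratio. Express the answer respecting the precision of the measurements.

968.542 g − 23.85 g = 944.692 g; the difference is limited to 2 decimal places (5 s.f.).
Carrying full precision, 944.692 × 6.8 = 6423.9056 g; 6.8 has 2 s.f., so the result keeps min(5, 2) = 2 s.f.
Rounded to 2 significant figures: 6.4 × 10^3 g.

6.4 × 10^3 g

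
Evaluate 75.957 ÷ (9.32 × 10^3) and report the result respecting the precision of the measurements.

75.957 ÷ (9.32 × 10^3) = 0.00814989270386…
Multiplication/division keeps the fewest significant figures: 75.957 → 5 s.f., 9.32 × 10^3 → 3 s.f.; limit is 3.
Rounded to 3 significant figures: 0.00815.

0.00815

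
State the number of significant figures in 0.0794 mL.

0.0794: leading zeros are not significant.

3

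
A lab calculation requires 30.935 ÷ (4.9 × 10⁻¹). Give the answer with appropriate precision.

63

30.935 ÷ (4.9 × 10⁻¹) = 63.1326530612…
Multiplication/division keeps the fewest significant figures: 30.935 → 5 s.f., 4.9 × 10⁻¹ → 2 s.f.; limit is 2.
Rounded to 2 significant figures: 63.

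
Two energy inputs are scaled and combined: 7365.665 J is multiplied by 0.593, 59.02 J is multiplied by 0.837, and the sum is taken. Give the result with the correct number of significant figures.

4.42 × 10^3 J

7365.665 × 0.593 = 4367.839345 → 4.37 × 10^3 J (3 s.f., last digit at the 10^1 place).
59.02 × 0.837 = 49.39974 → 49.4 J (3 s.f., last digit at the 10^-1 place).
Sum: 4417.239085 J; keep the coarser place, 10^1.
Result: 4.42 × 10^3 J.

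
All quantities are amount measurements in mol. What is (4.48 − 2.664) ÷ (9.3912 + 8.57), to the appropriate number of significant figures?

4.48 − 2.664 = 1.816, limited to 2 d.p. → 3 s.f.; 9.3912 + 8.57 = 17.9612, limited to 2 d.p. → 4 s.f.
Carrying full precision, 1.816 ÷ 17.9612 = 0.101106830279…; keep min(3, 4) = 3 s.f.
Rounded to 3 significant figures: 0.101.

0.101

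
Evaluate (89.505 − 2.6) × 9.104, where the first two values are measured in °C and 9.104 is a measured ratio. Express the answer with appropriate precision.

791 °C

89.505 °C − 2.6 °C = 86.905 °C; the difference is limited to 1 decimal place (3 s.f.).
Carrying full precision, 86.905 × 9.104 = 791.18312 °C; 9.104 has 4 s.f., so the result keeps min(3, 4) = 3 s.f.
Rounded to 3 significant figures: 791 °C.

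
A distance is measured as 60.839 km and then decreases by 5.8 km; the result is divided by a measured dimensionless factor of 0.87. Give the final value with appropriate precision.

60.839 km − 5.8 km = 55.039 km; the difference is limited to 1 decimal place (3 s.f.).
Carrying full precision, 55.039 ÷ 0.87 = 63.2632183908… km; 0.87 has 2 s.f., so the result keeps min(3, 2) = 2 s.f.
Rounded to 2 significant figures: 63 km.

63 km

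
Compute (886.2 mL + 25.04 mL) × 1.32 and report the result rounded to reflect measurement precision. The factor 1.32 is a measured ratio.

886.2 mL + 25.04 mL = 911.24 mL; the sum is limited to 1 decimal place (4 s.f.).
Carrying full precision, 911.24 × 1.32 = 1202.8368 mL; 1.32 has 3 s.f., so the result keeps min(4, 3) = 3 s.f.
Rounded to 3 significant figures: 1.20 × 10³ mL.

1.20 × 10³ mL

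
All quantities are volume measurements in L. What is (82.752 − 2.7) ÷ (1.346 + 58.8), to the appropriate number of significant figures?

82.752 − 2.7 = 80.052, limited to 1 d.p. → 3 s.f.; 1.346 + 58.8 = 60.146, limited to 1 d.p. → 3 s.f.
Carrying full precision, 80.052 ÷ 60.146 = 1.33096132744…; keep min(3, 3) = 3 s.f.
Rounded to 3 significant figures: 1.33.

1.33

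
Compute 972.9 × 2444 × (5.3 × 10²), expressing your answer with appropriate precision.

972.9 × 2444 × (5.3 × 10²) = 1.260216828 × 10^9
Multiplication/division keeps the fewest significant figures: 972.9 → 4 s.f., 2444 → 4 s.f., 5.3 × 10² → 2 s.f.; limit is 2.
Rounded to 2 significant figures: 1.3 × 10⁹.

1.3 × 10⁹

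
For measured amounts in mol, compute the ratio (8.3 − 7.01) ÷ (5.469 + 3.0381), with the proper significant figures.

0.15

8.3 − 7.01 = 1.29, limited to 1 d.p. → 2 s.f.; 5.469 + 3.0381 = 8.5071, limited to 3 d.p. → 4 s.f.
Carrying full precision, 1.29 ÷ 8.5071 = 0.151638043517…; keep min(2, 4) = 2 s.f.
Rounded to 2 significant figures: 0.15.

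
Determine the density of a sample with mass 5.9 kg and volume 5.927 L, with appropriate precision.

density = 5.9 kg ÷ 5.927 L = 0.995444575671… kg/L.
5.9 has 2 significant figures; 5.927 has 4.
Division/multiplication keeps the fewest: 2 significant figures.
Rounded: 1.0 kg/L.

1.0 kg/L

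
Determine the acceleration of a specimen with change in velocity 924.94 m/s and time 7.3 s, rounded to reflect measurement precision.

1.3 × 10² m/s²

acceleration = 924.94 m/s ÷ 7.3 s = 126.704109589… m/s².
924.94 has 5 significant figures; 7.3 has 2.
Division/multiplication keeps the fewest: 2 significant figures.
Rounded: 1.3 × 10² m/s².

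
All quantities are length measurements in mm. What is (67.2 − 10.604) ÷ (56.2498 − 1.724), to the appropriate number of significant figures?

67.2 − 10.604 = 56.596, limited to 1 d.p. → 3 s.f.; 56.2498 − 1.724 = 54.5258, limited to 3 d.p. → 5 s.f.
Carrying full precision, 56.596 ÷ 54.5258 = 1.03796734757…; keep min(3, 5) = 3 s.f.
Rounded to 3 significant figures: 1.04.

1.04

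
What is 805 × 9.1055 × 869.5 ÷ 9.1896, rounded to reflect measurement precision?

805 × 9.1055 × 869.5 ÷ 9.1896 = 693541.825678…
Multiplication/division keeps the fewest significant figures: 805 → 3 s.f., 9.1055 → 5 s.f., 869.5 → 4 s.f., 9.1896 → 5 s.f.; limit is 3.
Rounded to 3 significant figures: 6.94 × 10⁵.

6.94 × 10⁵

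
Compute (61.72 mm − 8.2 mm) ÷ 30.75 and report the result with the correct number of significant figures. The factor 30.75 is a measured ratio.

1.74 mm

61.72 mm − 8.2 mm = 53.52 mm; the difference is limited to 1 decimal place (3 s.f.).
Carrying full precision, 53.52 ÷ 30.75 = 1.74048780488… mm; 30.75 has 4 s.f., so the result keeps min(3, 4) = 3 s.f.
Rounded to 3 significant figures: 1.74 mm.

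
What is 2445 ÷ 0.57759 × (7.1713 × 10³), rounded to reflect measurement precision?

3.036 × 10⁷

2445 ÷ 0.57759 × (7.1713 × 10³) = 30356876.8504…
Multiplication/division keeps the fewest significant figures: 2445 → 4 s.f., 0.57759 → 5 s.f., 7.1713 × 10³ → 5 s.f.; limit is 4.
Rounded to 4 significant figures: 3.036 × 10⁷.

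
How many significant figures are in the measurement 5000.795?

5000.795: zeros between nonzero digits are significant.

7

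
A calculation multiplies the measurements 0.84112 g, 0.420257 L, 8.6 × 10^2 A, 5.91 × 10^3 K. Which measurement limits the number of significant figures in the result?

8.6 × 10^2 A

0.84112 g → 5 s.f.; 0.420257 L → 6 s.f.; 8.6 × 10^2 A → 2 s.f.; 5.91 × 10^3 K → 3 s.f.
The fewest is 2 significant figures, from 8.6 × 10^2 A.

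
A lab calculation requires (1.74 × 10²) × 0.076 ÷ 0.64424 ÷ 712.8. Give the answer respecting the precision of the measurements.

0.029

(1.74 × 10²) × 0.076 ÷ 0.64424 ÷ 712.8 = 0.0287970143924…
Multiplication/division keeps the fewest significant figures: 1.74 × 10² → 3 s.f., 0.076 → 2 s.f., 0.64424 → 5 s.f., 712.8 → 4 s.f.; limit is 2.
Rounded to 2 significant figures: 0.029.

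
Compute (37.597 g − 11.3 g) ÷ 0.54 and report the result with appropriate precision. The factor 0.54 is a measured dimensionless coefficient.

49 g

37.597 g − 11.3 g = 26.297 g; the difference is limited to 1 decimal place (3 s.f.).
Carrying full precision, 26.297 ÷ 0.54 = 48.6981481481… g; 0.54 has 2 s.f., so the result keeps min(3, 2) = 2 s.f.
Rounded to 2 significant figures: 49 g.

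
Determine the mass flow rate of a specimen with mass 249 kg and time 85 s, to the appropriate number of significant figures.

mass flow rate = 249 kg ÷ 85 s = 2.92941176471… kg/s.
249 has 3 significant figures; 85 has 2.
Division/multiplication keeps the fewest: 2 significant figures.
Rounded: 2.9 kg/s.

2.9 kg/s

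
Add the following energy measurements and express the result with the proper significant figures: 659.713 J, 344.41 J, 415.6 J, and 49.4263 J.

659.713 J + 344.41 J + 415.6 J + 49.4263 J = 1469.1493 J.
Addition/subtraction keeps the fewest decimal places: 659.713 → 3 decimal places, 344.41 → 2 decimal places, 415.6 → 1 decimal place, 49.4263 → 4 decimal places; limit is 1.
Rounded to 1 decimal place: 1469.1 J.

1469.1 J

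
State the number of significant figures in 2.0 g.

2

2.0: trailing zeros after a decimal point are significant.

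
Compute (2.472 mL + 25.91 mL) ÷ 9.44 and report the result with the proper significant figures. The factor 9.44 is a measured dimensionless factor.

3.01 mL

2.472 mL + 25.91 mL = 28.382 mL; the sum is limited to 2 decimal places (4 s.f.).
Carrying full precision, 28.382 ÷ 9.44 = 3.00656779661… mL; 9.44 has 3 s.f., so the result keeps min(4, 3) = 3 s.f.
Rounded to 3 significant figures: 3.01 mL.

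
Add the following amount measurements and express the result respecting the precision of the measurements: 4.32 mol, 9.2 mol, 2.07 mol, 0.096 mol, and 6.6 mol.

22.3 mol

4.32 mol + 9.2 mol + 2.07 mol + 0.096 mol + 6.6 mol = 22.286 mol.
Addition/subtraction keeps the fewest decimal places: 4.32 → 2 decimal places, 9.2 → 1 decimal place, 2.07 → 2 decimal places, 0.096 → 3 decimal places, 6.6 → 1 decimal place; limit is 1.
Rounded to 1 decimal place: 22.3 mol.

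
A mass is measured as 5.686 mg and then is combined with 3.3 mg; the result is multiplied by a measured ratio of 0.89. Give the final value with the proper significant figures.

8.0 mg

5.686 mg + 3.3 mg = 8.986 mg; the sum is limited to 1 decimal place (2 s.f.).
Carrying full precision, 8.986 × 0.89 = 7.99754 mg; 0.89 has 2 s.f., so the result keeps min(2, 2) = 2 s.f.
Rounded to 2 significant figures: 8.0 mg.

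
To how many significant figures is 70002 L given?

5

70002: zeros between nonzero digits are significant.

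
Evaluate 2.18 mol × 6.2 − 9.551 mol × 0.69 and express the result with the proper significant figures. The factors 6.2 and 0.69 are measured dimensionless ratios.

7 mol

2.18 × 6.2 = 13.516 → 14 mol (2 s.f., last digit at the 10^0 place).
9.551 × 0.69 = 6.59019 → 6.6 mol (2 s.f., last digit at the 10^-1 place).
Difference: 6.92581 mol; keep the coarser place, 10^0.
Result: 7 mol.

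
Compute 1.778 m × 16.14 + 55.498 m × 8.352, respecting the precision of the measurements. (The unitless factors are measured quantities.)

1.778 × 16.14 = 28.69692 → 28.70 m (4 s.f., last digit at the 10^-2 place).
55.498 × 8.352 = 463.519296 → 463.5 m (4 s.f., last digit at the 10^-1 place).
Sum: 492.216216 m; keep the coarser place, 10^-1.
Result: 492.2 m.

492.2 m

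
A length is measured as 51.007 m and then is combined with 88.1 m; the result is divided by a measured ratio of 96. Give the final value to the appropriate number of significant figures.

51.007 m + 88.1 m = 139.107 m; the sum is limited to 1 decimal place (4 s.f.).
Carrying full precision, 139.107 ÷ 96 = 1.44903125 m; 96 has 2 s.f., so the result keeps min(4, 2) = 2 s.f.
Rounded to 2 significant figures: 1.4 m.

1.4 m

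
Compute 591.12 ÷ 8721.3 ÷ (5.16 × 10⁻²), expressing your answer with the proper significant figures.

591.12 ÷ 8721.3 ÷ (5.16 × 10⁻²) = 1.31354430572…
Multiplication/division keeps the fewest significant figures: 591.12 → 5 s.f., 8721.3 → 5 s.f., 5.16 × 10⁻² → 3 s.f.; limit is 3.
Rounded to 3 significant figures: 1.31.

1.31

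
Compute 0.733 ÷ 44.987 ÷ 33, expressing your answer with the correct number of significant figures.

0.733 ÷ 44.987 ÷ 33 = 0.000493745331143…
Multiplication/division keeps the fewest significant figures: 0.733 → 3 s.f., 44.987 → 5 s.f., 33 → 2 s.f.; limit is 2.
Rounded to 2 significant figures: 4.9 × 10^-4.

4.9 × 10^-4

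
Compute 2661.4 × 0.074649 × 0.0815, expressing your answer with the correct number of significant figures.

2661.4 × 0.074649 × 0.0815 = 16.1916741609
Multiplication/division keeps the fewest significant figures: 2661.4 → 5 s.f., 0.074649 → 5 s.f., 0.0815 → 3 s.f.; limit is 3.
Rounded to 3 significant figures: 16.2.

16.2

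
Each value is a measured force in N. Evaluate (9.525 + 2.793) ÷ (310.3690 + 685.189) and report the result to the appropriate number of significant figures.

0.012373

9.525 + 2.793 = 12.318, limited to 3 d.p. → 5 s.f.; 310.3690 + 685.189 = 995.5580, limited to 3 d.p. → 6 s.f.
Carrying full precision, 12.318 ÷ 995.5580 = 0.0123729606914…; keep min(5, 6) = 5 s.f.
Rounded to 5 significant figures: 0.012373.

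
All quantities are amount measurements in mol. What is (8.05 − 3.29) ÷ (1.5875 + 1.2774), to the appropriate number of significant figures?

8.05 − 3.29 = 4.76, limited to 2 d.p. → 3 s.f.; 1.5875 + 1.2774 = 2.8649, limited to 4 d.p. → 5 s.f.
Carrying full precision, 4.76 ÷ 2.8649 = 1.66148905721…; keep min(3, 5) = 3 s.f.
Rounded to 3 significant figures: 1.66.

1.66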